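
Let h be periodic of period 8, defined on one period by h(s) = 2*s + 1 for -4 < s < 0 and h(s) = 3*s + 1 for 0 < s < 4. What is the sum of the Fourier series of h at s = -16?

1

s = -16 differs from s = 0 by -2 full period(s), and the series is 8-periodic.
h is continuous at s = 0 with value 1, so the series converges to 1 there.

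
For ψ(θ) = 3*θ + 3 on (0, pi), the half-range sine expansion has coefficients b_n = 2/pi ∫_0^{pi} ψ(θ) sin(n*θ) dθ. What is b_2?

-3

b_2 = 2/pi ∫_0^{pi} (3*θ + 3) sin(2*θ) dθ.
Integrating by parts (boundary term plus one more integral), an antiderivative of (3*θ + 3) sin(2*θ) is -3*θ*cos(2*θ)/2 + 3*sin(2*θ)/4 - 3*cos(2*θ)/2; evaluating from 0 to pi: ∫_{0}^{pi} (3*θ + 3) sin(2*θ) dθ = (-3*pi/2 - 3/2) - (-3/2) = -3*pi/2.
Hence b_2 = (2/pi)·(-3*pi/2) = -3.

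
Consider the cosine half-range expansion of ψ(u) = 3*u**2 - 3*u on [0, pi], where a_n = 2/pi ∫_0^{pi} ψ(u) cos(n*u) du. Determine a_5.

12*(1 - pi)/(25*pi)

a_5 = 2/pi ∫_0^{pi} (3*u**2 - 3*u) cos(5*u) du.
Integrating by parts twice (tabular method), an antiderivative of (3*u**2 - 3*u) cos(5*u) is 3*u**2*sin(5*u)/5 - 3*u*sin(5*u)/5 + 6*u*cos(5*u)/25 - 6*sin(5*u)/125 - 3*cos(5*u)/25; evaluating from 0 to pi: ∫_{0}^{pi} (3*u**2 - 3*u) cos(5*u) du = (3/25 - 6*pi/25) - (-3/25) = 6/25 - 6*pi/25.
Hence a_5 = (2/pi)·(6/25 - 6*pi/25) = 12*(1 - pi)/(25*pi).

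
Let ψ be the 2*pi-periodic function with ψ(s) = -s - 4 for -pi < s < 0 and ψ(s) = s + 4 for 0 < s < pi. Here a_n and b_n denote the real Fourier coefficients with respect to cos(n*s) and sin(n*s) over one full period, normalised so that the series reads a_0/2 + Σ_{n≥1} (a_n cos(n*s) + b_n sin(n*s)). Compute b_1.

16/pi

b_1 = 1/pi ∫_{-pi}^{pi} ψ(s) sin(s) ds.
Split the integral at the breakpoints.
Integrating by parts (boundary term plus one more integral), an antiderivative of (-s - 4) sin(s) is s*cos(s) - sin(s) + 4*cos(s); evaluating from -pi to 0: ∫_{-pi}^{0} (-s - 4) sin(s) ds = (4) - (-4 + pi) = 8 - pi.
Integrating by parts (boundary term plus one more integral), an antiderivative of (s + 4) sin(s) is -s*cos(s) + sin(s) - 4*cos(s); evaluating from 0 to pi: ∫_{0}^{pi} (s + 4) sin(s) ds = (pi + 4) - (-4) = pi + 8.
Summing the pieces and multiplying by (1/pi) gives b_1 = 16/pi.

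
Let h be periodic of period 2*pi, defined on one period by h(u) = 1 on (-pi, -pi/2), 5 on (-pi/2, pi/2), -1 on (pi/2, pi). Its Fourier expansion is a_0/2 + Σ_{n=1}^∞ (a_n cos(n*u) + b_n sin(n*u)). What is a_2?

0

a_2 = 1/pi ∫_{-pi}^{pi} h(u) cos(2*u) du.
Split the integral at the breakpoints.
Directly, an antiderivative of (1) cos(2*u) is sin(2*u)/2; evaluating from -pi to -pi/2: ∫_{-pi}^{-pi/2} (1) cos(2*u) du = (0) - (0) = 0.
Directly, an antiderivative of (5) cos(2*u) is 5*sin(2*u)/2; evaluating from -pi/2 to pi/2: ∫_{-pi/2}^{pi/2} (5) cos(2*u) du = (0) - (0) = 0.
Directly, an antiderivative of (-1) cos(2*u) is -sin(2*u)/2; evaluating from pi/2 to pi: ∫_{pi/2}^{pi} (-1) cos(2*u) du = (0) - (0) = 0.
Summing the pieces and multiplying by (1/pi) gives a_2 = 0.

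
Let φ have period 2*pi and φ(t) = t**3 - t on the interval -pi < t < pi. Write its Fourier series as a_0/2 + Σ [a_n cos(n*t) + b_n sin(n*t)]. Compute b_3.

b_3 = 1/pi ∫_{-pi}^{pi} φ(t) sin(3*t) dt.
φ is odd and sin(3*t) is odd, so the integrand is even and b_3 = 2/pi ∫_0^{pi} φ(t) sin(3*t) dt.
Integrating by parts three times (tabular method), an antiderivative of (t**3 - t) sin(3*t) is -t**3*cos(3*t)/3 + t**2*sin(3*t)/3 + 5*t*cos(3*t)/9 - 5*sin(3*t)/27; evaluating from 0 to pi: ∫_{0}^{pi} (t**3 - t) sin(3*t) dt = (pi*(-5 + 3*pi**2)/9) - (0) = pi*(-5 + 3*pi**2)/9.
Hence b_3 = (2/pi)·(pi*(-5 + 3*pi**2)/9) = -10/9 + 2*pi**2/3.

-10/9 + 2*pi**2/3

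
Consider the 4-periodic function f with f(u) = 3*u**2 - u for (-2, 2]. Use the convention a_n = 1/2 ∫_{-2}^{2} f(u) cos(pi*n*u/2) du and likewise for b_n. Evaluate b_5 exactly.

-4/(5*pi)

b_5 = 1/2 ∫_{-2}^{2} f(u) sin(5*pi*u/2) du.
Integrating by parts twice (tabular method), an antiderivative of (3*u**2 - u) sin(5*pi*u/2) is -6*u**2*cos(5*pi*u/2)/(5*pi) + 24*u*sin(5*pi*u/2)/(25*pi**2) + 2*u*cos(5*pi*u/2)/(5*pi) - 4*sin(5*pi*u/2)/(25*pi**2) + 48*cos(5*pi*u/2)/(125*pi**3); evaluating from -2 to 2: ∫_{-2}^{2} (3*u**2 - u) sin(5*pi*u/2) du = (-48/(125*pi**3) + 4/pi) - (4*(-12 + 175*pi**2)/(125*pi**3)) = -8/(5*pi).
Hence b_5 = (1/2)·(-8/(5*pi)) = -4/(5*pi).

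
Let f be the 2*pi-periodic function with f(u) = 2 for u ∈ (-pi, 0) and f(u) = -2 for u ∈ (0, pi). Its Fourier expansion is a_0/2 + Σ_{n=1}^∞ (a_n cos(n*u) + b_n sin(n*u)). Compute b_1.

-8/pi

b_1 = 1/pi ∫_{-pi}^{pi} f(u) sin(u) du.
f is odd and sin(u) is odd, so the integrand is even and b_1 = 2/pi ∫_0^{pi} f(u) sin(u) du.
Directly, an antiderivative of (-2) sin(u) is 2*cos(u); evaluating from 0 to pi: ∫_{0}^{pi} (-2) sin(u) du = (-2) - (2) = -4.
Hence b_1 = (2/pi)·(-4) = -8/pi.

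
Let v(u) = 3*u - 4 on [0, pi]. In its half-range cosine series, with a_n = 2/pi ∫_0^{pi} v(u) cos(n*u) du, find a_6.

a_6 = 2/pi ∫_0^{pi} (3*u - 4) cos(6*u) du.
Integrating by parts (boundary term plus one more integral), an antiderivative of (3*u - 4) cos(6*u) is u*sin(6*u)/2 - 2*sin(6*u)/3 + cos(6*u)/12; evaluating from 0 to pi: ∫_{0}^{pi} (3*u - 4) cos(6*u) du = (1/12) - (1/12) = 0.
Hence a_6 = (2/pi)·(0) = 0.

0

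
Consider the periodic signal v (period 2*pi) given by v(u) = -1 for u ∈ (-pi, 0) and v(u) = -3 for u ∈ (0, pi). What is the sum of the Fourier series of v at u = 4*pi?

-2

u = 4*pi differs from u = 0 by 2 full period(s), and the series is 2*pi-periodic.
At u = 0 the one-sided limits are v(0^-) = -1 and v(0^+) = -3.
By Dirichlet's theorem the series converges to their average, [(-1) + (-3)]/2 = -2.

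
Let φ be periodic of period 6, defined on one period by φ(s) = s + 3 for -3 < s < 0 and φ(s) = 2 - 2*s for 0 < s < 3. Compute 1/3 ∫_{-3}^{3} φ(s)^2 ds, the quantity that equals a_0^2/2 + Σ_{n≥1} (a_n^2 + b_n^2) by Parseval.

7

1/3 ∫_{-3}^{3} φ(s)^2 ds = 1/3 · (21) = 7.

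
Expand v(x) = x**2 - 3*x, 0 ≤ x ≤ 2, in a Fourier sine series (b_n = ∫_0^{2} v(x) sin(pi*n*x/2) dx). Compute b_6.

b_6 = ∫_0^{2} (x**2 - 3*x) sin(3*pi*x) dx.
Integrating by parts twice (tabular method), an antiderivative of (x**2 - 3*x) sin(3*pi*x) is -x**2*cos(3*pi*x)/(3*pi) + 2*x*sin(3*pi*x)/(9*pi**2) + x*cos(3*pi*x)/pi - sin(3*pi*x)/(3*pi**2) + 2*cos(3*pi*x)/(27*pi**3); evaluating from 0 to 2: ∫_{0}^{2} (x**2 - 3*x) sin(3*pi*x) dx = (2*(1 + 9*pi**2)/(27*pi**3)) - (2/(27*pi**3)) = 2/(3*pi).
Hence b_6 = 2/(3*pi).

2/(3*pi)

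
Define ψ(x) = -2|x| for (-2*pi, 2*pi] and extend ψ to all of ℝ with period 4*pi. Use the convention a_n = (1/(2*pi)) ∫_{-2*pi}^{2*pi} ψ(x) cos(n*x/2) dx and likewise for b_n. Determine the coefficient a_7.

16/(49*pi)

a_7 = (1/(2*pi)) ∫_{-2*pi}^{2*pi} ψ(x) cos(7*x/2) dx.
ψ is even and cos(7*x/2) is even, so the integrand is even and a_7 = 1/pi ∫_0^{2*pi} ψ(x) cos(7*x/2) dx.
Integrating by parts (boundary term plus one more integral), an antiderivative of (-2*x) cos(7*x/2) is -4*x*sin(7*x/2)/7 - 8*cos(7*x/2)/49; evaluating from 0 to 2*pi: ∫_{0}^{2*pi} (-2*x) cos(7*x/2) dx = (8/49) - (-8/49) = 16/49.
Hence a_7 = (1/pi)·(16/49) = 16/(49*pi).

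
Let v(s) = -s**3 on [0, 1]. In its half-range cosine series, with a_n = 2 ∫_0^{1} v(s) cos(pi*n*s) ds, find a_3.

a_3 = 2 ∫_0^{1} (-s**3) cos(3*pi*s) ds.
Integrating by parts three times (tabular method), an antiderivative of (-s**3) cos(3*pi*s) is -s**3*sin(3*pi*s)/(3*pi) - s**2*cos(3*pi*s)/(3*pi**2) + 2*s*sin(3*pi*s)/(9*pi**3) + 2*cos(3*pi*s)/(27*pi**4); evaluating from 0 to 1: ∫_{0}^{1} (-s**3) cos(3*pi*s) ds = ((-2 + 9*pi**2)/(27*pi**4)) - (2/(27*pi**4)) = (-4 + 9*pi**2)/(27*pi**4).
Hence a_3 = 2·((-4 + 9*pi**2)/(27*pi**4)) = 2*(-4 + 9*pi**2)/(27*pi**4).

2*(-4 + 9*pi**2)/(27*pi**4)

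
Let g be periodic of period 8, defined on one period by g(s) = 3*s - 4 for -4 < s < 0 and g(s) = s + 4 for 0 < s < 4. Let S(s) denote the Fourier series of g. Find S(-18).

-10

s = -18 differs from s = -2 by -2 full period(s), and the series is 8-periodic.
g is continuous at s = -2 with value -10, so the series converges to -10 there.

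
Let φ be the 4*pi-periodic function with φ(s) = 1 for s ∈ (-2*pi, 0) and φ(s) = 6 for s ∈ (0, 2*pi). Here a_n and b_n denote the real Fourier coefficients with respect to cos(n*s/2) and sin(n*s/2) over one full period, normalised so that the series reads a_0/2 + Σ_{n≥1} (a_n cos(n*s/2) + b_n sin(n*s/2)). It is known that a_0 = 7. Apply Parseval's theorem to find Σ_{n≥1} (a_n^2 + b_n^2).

Parseval: a_0^2/2 + Σ_{n≥1} (a_n^2+b_n^2) = (1/(2*pi)) ∫_{-2*pi}^{2*pi} φ(s)^2 ds = 37.
Subtract a_0^2/2 = 49/2: Σ (a_n^2+b_n^2) = 25/2.

25/2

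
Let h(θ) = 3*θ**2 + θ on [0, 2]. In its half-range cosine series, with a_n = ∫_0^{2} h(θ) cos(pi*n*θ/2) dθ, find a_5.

-56/(25*pi**2)

a_5 = ∫_0^{2} (3*θ**2 + θ) cos(5*pi*θ/2) dθ.
Integrating by parts twice (tabular method), an antiderivative of (3*θ**2 + θ) cos(5*pi*θ/2) is 6*θ**2*sin(5*pi*θ/2)/(5*pi) + 2*θ*sin(5*pi*θ/2)/(5*pi) + 24*θ*cos(5*pi*θ/2)/(25*pi**2) - 48*sin(5*pi*θ/2)/(125*pi**3) + 4*cos(5*pi*θ/2)/(25*pi**2); evaluating from 0 to 2: ∫_{0}^{2} (3*θ**2 + θ) cos(5*pi*θ/2) dθ = (-52/(25*pi**2)) - (4/(25*pi**2)) = -56/(25*pi**2).
Hence a_5 = -56/(25*pi**2).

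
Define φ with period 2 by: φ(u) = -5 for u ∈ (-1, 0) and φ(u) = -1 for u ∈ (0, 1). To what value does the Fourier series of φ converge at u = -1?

At u = -1 the one-sided limits are φ(-1^-) = -1 and φ(-1^+) = -5.
By Dirichlet's theorem the series converges to their average, [(-1) + (-5)]/2 = -3.

-3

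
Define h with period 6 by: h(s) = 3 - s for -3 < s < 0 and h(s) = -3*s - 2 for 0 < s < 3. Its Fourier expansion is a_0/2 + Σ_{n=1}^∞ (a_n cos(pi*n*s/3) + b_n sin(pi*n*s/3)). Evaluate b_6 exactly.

2/pi

b_6 = 1/3 ∫_{-3}^{3} h(s) sin(2*pi*s) ds.
Split the integral at the breakpoints.
Integrating by parts (boundary term plus one more integral), an antiderivative of (3 - s) sin(2*pi*s) is s*cos(2*pi*s)/(2*pi) - sin(2*pi*s)/(4*pi**2) - 3*cos(2*pi*s)/(2*pi); evaluating from -3 to 0: ∫_{-3}^{0} (3 - s) sin(2*pi*s) ds = (-3/(2*pi)) - (-3/pi) = 3/(2*pi).
Integrating by parts (boundary term plus one more integral), an antiderivative of (-3*s - 2) sin(2*pi*s) is 3*s*cos(2*pi*s)/(2*pi) - 3*sin(2*pi*s)/(4*pi**2) + cos(2*pi*s)/pi; evaluating from 0 to 3: ∫_{0}^{3} (-3*s - 2) sin(2*pi*s) ds = (11/(2*pi)) - (1/pi) = 9/(2*pi).
Summing the pieces and multiplying by (1/3) gives b_6 = 2/pi.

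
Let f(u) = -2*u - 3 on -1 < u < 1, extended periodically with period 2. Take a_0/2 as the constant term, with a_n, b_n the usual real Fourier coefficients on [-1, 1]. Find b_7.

-4/(7*pi)

b_7 = ∫_{-1}^{1} f(u) sin(7*pi*u) du.
Integrating by parts (boundary term plus one more integral), an antiderivative of (-2*u - 3) sin(7*pi*u) is 2*u*cos(7*pi*u)/(7*pi) - 2*sin(7*pi*u)/(49*pi**2) + 3*cos(7*pi*u)/(7*pi); evaluating from -1 to 1: ∫_{-1}^{1} (-2*u - 3) sin(7*pi*u) du = (-5/(7*pi)) - (-1/(7*pi)) = -4/(7*pi).
Hence b_7 = -4/(7*pi).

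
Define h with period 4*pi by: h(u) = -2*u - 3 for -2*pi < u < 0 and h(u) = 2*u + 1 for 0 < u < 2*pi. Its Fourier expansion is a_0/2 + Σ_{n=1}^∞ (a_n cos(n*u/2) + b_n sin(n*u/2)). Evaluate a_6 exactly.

0

a_6 = (1/(2*pi)) ∫_{-2*pi}^{2*pi} h(u) cos(3*u) du.
Split the integral at the breakpoints.
Integrating by parts (boundary term plus one more integral), an antiderivative of (-2*u - 3) cos(3*u) is -2*u*sin(3*u)/3 - sin(3*u) - 2*cos(3*u)/9; evaluating from -2*pi to 0: ∫_{-2*pi}^{0} (-2*u - 3) cos(3*u) du = (-2/9) - (-2/9) = 0.
Integrating by parts (boundary term plus one more integral), an antiderivative of (2*u + 1) cos(3*u) is 2*u*sin(3*u)/3 + sin(3*u)/3 + 2*cos(3*u)/9; evaluating from 0 to 2*pi: ∫_{0}^{2*pi} (2*u + 1) cos(3*u) du = (2/9) - (2/9) = 0.
Summing the pieces and multiplying by (1/(2*pi)) gives a_6 = 0.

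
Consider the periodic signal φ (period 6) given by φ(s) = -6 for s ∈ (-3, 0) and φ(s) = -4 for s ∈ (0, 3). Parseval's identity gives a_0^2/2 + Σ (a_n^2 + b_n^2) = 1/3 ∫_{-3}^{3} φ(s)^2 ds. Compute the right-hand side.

52

1/3 ∫_{-3}^{3} φ(s)^2 ds = 1/3 · (156) = 52.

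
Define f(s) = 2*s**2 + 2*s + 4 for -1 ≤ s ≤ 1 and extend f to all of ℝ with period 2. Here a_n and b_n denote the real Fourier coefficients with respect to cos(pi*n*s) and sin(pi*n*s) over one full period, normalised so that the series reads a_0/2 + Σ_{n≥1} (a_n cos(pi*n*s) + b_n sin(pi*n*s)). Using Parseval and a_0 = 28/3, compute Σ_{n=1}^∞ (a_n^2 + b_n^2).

152/45

Parseval: a_0^2/2 + Σ_{n≥1} (a_n^2+b_n^2) = ∫_{-1}^{1} f(s)^2 ds = 704/15.
Subtract a_0^2/2 = 392/9: Σ (a_n^2+b_n^2) = 152/45.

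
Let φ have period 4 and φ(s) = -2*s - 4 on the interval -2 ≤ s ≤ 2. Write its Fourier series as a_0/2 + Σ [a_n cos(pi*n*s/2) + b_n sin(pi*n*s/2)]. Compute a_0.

-8

a_0 = 1/2 ∫_{-2}^{2} φ(s) ds = 1/2 · (-16) = -8.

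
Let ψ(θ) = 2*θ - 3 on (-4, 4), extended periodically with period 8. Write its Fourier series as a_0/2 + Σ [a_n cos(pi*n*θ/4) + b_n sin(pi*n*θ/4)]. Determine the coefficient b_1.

b_1 = 1/4 ∫_{-4}^{4} ψ(θ) sin(pi*θ/4) dθ.
Integrating by parts (boundary term plus one more integral), an antiderivative of (2*θ - 3) sin(pi*θ/4) is -8*θ*cos(pi*θ/4)/pi + 32*sin(pi*θ/4)/pi**2 + 12*cos(pi*θ/4)/pi; evaluating from -4 to 4: ∫_{-4}^{4} (2*θ - 3) sin(pi*θ/4) dθ = (20/pi) - (-44/pi) = 64/pi.
Hence b_1 = (1/4)·(64/pi) = 16/pi.

16/pi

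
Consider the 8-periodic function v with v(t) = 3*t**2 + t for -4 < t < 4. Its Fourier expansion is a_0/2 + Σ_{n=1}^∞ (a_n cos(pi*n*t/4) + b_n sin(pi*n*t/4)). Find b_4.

b_4 = 1/4 ∫_{-4}^{4} v(t) sin(pi*t) dt.
Integrating by parts twice (tabular method), an antiderivative of (3*t**2 + t) sin(pi*t) is -3*t**2*cos(pi*t)/pi + 6*t*sin(pi*t)/pi**2 - t*cos(pi*t)/pi + sin(pi*t)/pi**2 + 6*cos(pi*t)/pi**3; evaluating from -4 to 4: ∫_{-4}^{4} (3*t**2 + t) sin(pi*t) dt = (-52/pi + 6/pi**3) - (-44/pi + 6/pi**3) = -8/pi.
Hence b_4 = (1/4)·(-8/pi) = -2/pi.

-2/pi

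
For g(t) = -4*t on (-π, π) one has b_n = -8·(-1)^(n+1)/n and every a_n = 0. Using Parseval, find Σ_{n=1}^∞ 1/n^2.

pi**2/6

Parseval: Σ b_n^2 = (1/π) ∫_{-π}^{π} g(t)^2 dt = 32*pi**2/3.
Σ b_n^2 = Σ 64/n^2, so Σ 1/n^2 = (32*pi**2/3)/64 = pi**2/6.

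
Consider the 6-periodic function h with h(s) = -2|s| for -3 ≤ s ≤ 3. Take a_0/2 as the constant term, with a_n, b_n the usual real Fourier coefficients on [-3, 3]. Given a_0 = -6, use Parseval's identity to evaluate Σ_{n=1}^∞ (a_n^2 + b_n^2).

6

Parseval: a_0^2/2 + Σ_{n≥1} (a_n^2+b_n^2) = 1/3 ∫_{-3}^{3} h(s)^2 ds = 24.
Subtract a_0^2/2 = 18: Σ (a_n^2+b_n^2) = 6.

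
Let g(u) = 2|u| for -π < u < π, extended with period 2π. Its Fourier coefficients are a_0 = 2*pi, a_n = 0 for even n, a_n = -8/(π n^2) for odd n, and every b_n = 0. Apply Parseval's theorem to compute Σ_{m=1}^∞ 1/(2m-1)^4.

Parseval: a_0^2/2 + Σ a_n^2 = (1/π) ∫_{-π}^{π} g(u)^2 du = 8*pi**2/3.
Subtract a_0^2/2 = 2*pi**2: Σ a_n^2 = 2*pi**2/3.
Only odd n contribute, with a_n^2 = 64/(π^2 n^4), so Σ_{m≥1} 1/(2m-1)^4 = π^2·(2*pi**2/3)/64 = pi**4/96.

pi**4/96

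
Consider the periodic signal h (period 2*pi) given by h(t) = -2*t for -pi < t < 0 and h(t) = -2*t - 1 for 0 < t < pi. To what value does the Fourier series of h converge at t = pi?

t = pi differs from t = -pi by 1 full period(s), and the series is 2*pi-periodic.
At t = -pi the one-sided limits are h(-pi^-) = -2*pi - 1 and h(-pi^+) = 2*pi.
By Dirichlet's theorem the series converges to their average, [(-2*pi - 1) + (2*pi)]/2 = -1/2.

-1/2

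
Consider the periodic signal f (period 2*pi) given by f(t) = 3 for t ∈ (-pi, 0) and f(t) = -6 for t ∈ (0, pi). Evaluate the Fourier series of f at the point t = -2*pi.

t = -2*pi differs from t = 0 by -1 full period(s), and the series is 2*pi-periodic.
At t = 0 the one-sided limits are f(0^-) = 3 and f(0^+) = -6.
By Dirichlet's theorem the series converges to their average, [(3) + (-6)]/2 = -3/2.

-3/2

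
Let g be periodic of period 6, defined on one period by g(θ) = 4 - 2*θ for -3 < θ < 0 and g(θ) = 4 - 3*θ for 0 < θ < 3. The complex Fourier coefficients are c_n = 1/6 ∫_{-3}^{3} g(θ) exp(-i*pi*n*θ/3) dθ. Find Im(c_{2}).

-15/(4*pi)

Since g is real-valued, Im(c_{2}) = -1/6 ∫_{-3}^{3} g(θ) sin(2*pi*θ/3) dθ = -b_{2}/2.
Split the integral at the breakpoints.
Integrating by parts (boundary term plus one more integral), an antiderivative of (4 - 2*θ) sin(2*pi*θ/3) is 3*θ*cos(2*pi*θ/3)/pi - 9*sin(2*pi*θ/3)/(2*pi**2) - 6*cos(2*pi*θ/3)/pi; evaluating from -3 to 0: ∫_{-3}^{0} (4 - 2*θ) sin(2*pi*θ/3) dθ = (-6/pi) - (-15/pi) = 9/pi.
Integrating by parts (boundary term plus one more integral), an antiderivative of (4 - 3*θ) sin(2*pi*θ/3) is 9*θ*cos(2*pi*θ/3)/(2*pi) - 27*sin(2*pi*θ/3)/(4*pi**2) - 6*cos(2*pi*θ/3)/pi; evaluating from 0 to 3: ∫_{0}^{3} (4 - 3*θ) sin(2*pi*θ/3) dθ = (15/(2*pi)) - (-6/pi) = 27/(2*pi).
So ∫_{-3}^{3} g(θ) sin(2*pi*θ/3) dθ = 45/(2*pi).
Hence Im(c_{2}) = (-1/6)·(45/(2*pi)) = -15/(4*pi).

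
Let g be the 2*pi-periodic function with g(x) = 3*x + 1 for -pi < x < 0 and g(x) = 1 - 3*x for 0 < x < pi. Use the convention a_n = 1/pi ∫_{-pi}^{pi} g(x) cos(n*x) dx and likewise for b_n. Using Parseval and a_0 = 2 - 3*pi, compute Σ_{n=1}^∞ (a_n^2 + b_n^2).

Parseval: a_0^2/2 + Σ_{n≥1} (a_n^2+b_n^2) = 1/pi ∫_{-pi}^{pi} g(x)^2 dx = -6*pi + 2 + 6*pi**2.
Subtract a_0^2/2 = (2 - 3*pi)**2/2: Σ (a_n^2+b_n^2) = 3*pi**2/2.

3*pi**2/2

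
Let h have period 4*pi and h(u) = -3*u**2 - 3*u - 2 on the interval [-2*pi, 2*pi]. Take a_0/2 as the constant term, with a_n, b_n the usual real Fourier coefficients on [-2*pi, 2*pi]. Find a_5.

a_5 = (1/(2*pi)) ∫_{-2*pi}^{2*pi} h(u) cos(5*u/2) du.
Integrating by parts twice (tabular method), an antiderivative of (-3*u**2 - 3*u - 2) cos(5*u/2) is -6*u**2*sin(5*u/2)/5 - 6*u*sin(5*u/2)/5 - 24*u*cos(5*u/2)/25 - 52*sin(5*u/2)/125 - 12*cos(5*u/2)/25; evaluating from -2*pi to 2*pi: ∫_{-2*pi}^{2*pi} (-3*u**2 - 3*u - 2) cos(5*u/2) du = (12/25 + 48*pi/25) - (12/25 - 48*pi/25) = 96*pi/25.
Hence a_5 = (1/(2*pi))·(96*pi/25) = 48/25.

48/25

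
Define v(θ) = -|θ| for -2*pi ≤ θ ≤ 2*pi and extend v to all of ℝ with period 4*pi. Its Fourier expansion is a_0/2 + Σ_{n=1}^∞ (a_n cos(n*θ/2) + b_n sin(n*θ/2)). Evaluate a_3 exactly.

a_3 = (1/(2*pi)) ∫_{-2*pi}^{2*pi} v(θ) cos(3*θ/2) dθ.
v is even and cos(3*θ/2) is even, so the integrand is even and a_3 = 1/pi ∫_0^{2*pi} v(θ) cos(3*θ/2) dθ.
Integrating by parts (boundary term plus one more integral), an antiderivative of (-θ) cos(3*θ/2) is -2*θ*sin(3*θ/2)/3 - 4*cos(3*θ/2)/9; evaluating from 0 to 2*pi: ∫_{0}^{2*pi} (-θ) cos(3*θ/2) dθ = (4/9) - (-4/9) = 8/9.
Hence a_3 = (1/pi)·(8/9) = 8/(9*pi).

8/(9*pi)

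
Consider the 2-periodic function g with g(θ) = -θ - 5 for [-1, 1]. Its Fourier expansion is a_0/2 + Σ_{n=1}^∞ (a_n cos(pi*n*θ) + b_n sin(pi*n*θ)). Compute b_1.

b_1 = ∫_{-1}^{1} g(θ) sin(pi*θ) dθ.
Integrating by parts (boundary term plus one more integral), an antiderivative of (-θ - 5) sin(pi*θ) is θ*cos(pi*θ)/pi - sin(pi*θ)/pi**2 + 5*cos(pi*θ)/pi; evaluating from -1 to 1: ∫_{-1}^{1} (-θ - 5) sin(pi*θ) dθ = (-6/pi) - (-4/pi) = -2/pi.
Hence b_1 = -2/pi.

-2/pi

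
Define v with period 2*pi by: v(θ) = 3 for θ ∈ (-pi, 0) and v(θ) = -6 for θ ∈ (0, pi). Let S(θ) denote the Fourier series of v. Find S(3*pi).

-3/2

θ = 3*pi differs from θ = -pi by 2 full period(s), and the series is 2*pi-periodic.
At θ = -pi the one-sided limits are v(-pi^-) = -6 and v(-pi^+) = 3.
By Dirichlet's theorem the series converges to their average, [(-6) + (3)]/2 = -3/2.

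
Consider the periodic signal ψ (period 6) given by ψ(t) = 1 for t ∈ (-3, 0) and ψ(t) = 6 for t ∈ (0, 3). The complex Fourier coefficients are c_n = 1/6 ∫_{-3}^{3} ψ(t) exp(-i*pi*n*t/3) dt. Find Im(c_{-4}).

Since ψ is real-valued, Im(c_{-4}) = -1/6 ∫_{-3}^{3} ψ(t) sin(-4*pi*t/3) dt = b_{4}/2.
Split the integral at the breakpoints.
Directly, an antiderivative of (1) sin(-4*pi*t/3) is 3*cos(4*pi*t/3)/(4*pi); evaluating from -3 to 0: ∫_{-3}^{0} (1) sin(-4*pi*t/3) dt = (3/(4*pi)) - (3/(4*pi)) = 0.
Directly, an antiderivative of (6) sin(-4*pi*t/3) is 9*cos(4*pi*t/3)/(2*pi); evaluating from 0 to 3: ∫_{0}^{3} (6) sin(-4*pi*t/3) dt = (9/(2*pi)) - (9/(2*pi)) = 0.
So ∫_{-3}^{3} ψ(t) sin(-4*pi*t/3) dt = 0.
Hence Im(c_{-4}) = (-1/6)·(0) = 0.

0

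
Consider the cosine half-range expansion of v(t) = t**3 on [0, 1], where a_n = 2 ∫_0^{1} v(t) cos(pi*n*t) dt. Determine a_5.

a_5 = 2 ∫_0^{1} (t**3) cos(5*pi*t) dt.
Integrating by parts three times (tabular method), an antiderivative of (t**3) cos(5*pi*t) is t**3*sin(5*pi*t)/(5*pi) + 3*t**2*cos(5*pi*t)/(25*pi**2) - 6*t*sin(5*pi*t)/(125*pi**3) - 6*cos(5*pi*t)/(625*pi**4); evaluating from 0 to 1: ∫_{0}^{1} (t**3) cos(5*pi*t) dt = (3*(2 - 25*pi**2)/(625*pi**4)) - (-6/(625*pi**4)) = 3*(4 - 25*pi**2)/(625*pi**4).
Hence a_5 = 2·(3*(4 - 25*pi**2)/(625*pi**4)) = 6*(4 - 25*pi**2)/(625*pi**4).

6*(4 - 25*pi**2)/(625*pi**4)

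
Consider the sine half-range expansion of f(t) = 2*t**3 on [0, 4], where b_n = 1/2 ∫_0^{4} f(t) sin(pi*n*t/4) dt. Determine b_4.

-64/pi + 24/pi**3

b_4 = 1/2 ∫_0^{4} (2*t**3) sin(pi*t) dt.
Integrating by parts three times (tabular method), an antiderivative of (2*t**3) sin(pi*t) is -2*t**3*cos(pi*t)/pi + 6*t**2*sin(pi*t)/pi**2 + 12*t*cos(pi*t)/pi**3 - 12*sin(pi*t)/pi**4; evaluating from 0 to 4: ∫_{0}^{4} (2*t**3) sin(pi*t) dt = (-128/pi + 48/pi**3) - (0) = -128/pi + 48/pi**3.
Hence b_4 = (1/2)·(-128/pi + 48/pi**3) = -64/pi + 24/pi**3.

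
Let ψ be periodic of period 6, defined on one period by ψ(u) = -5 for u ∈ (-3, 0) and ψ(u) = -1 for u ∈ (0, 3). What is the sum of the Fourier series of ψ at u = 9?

-3

u = 9 differs from u = -3 by 2 full period(s), and the series is 6-periodic.
At u = -3 the one-sided limits are ψ(-3^-) = -1 and ψ(-3^+) = -5.
By Dirichlet's theorem the series converges to their average, [(-1) + (-5)]/2 = -3.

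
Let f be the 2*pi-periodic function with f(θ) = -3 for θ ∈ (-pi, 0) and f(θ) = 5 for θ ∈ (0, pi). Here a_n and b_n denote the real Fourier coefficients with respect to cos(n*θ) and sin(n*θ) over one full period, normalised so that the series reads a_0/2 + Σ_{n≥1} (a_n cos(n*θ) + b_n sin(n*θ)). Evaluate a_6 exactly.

a_6 = 1/pi ∫_{-pi}^{pi} f(θ) cos(6*θ) dθ.
Split the integral at the breakpoints.
Directly, an antiderivative of (-3) cos(6*θ) is -sin(6*θ)/2; evaluating from -pi to 0: ∫_{-pi}^{0} (-3) cos(6*θ) dθ = (0) - (0) = 0.
Directly, an antiderivative of (5) cos(6*θ) is 5*sin(6*θ)/6; evaluating from 0 to pi: ∫_{0}^{pi} (5) cos(6*θ) dθ = (0) - (0) = 0.
Summing the pieces and multiplying by (1/pi) gives a_6 = 0.

0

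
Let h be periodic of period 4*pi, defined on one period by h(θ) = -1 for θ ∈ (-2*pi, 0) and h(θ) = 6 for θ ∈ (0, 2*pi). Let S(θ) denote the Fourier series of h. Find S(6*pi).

θ = 6*pi differs from θ = 2*pi by 1 full period(s), and the series is 4*pi-periodic.
At θ = 2*pi the one-sided limits are h(2*pi^-) = 6 and h(2*pi^+) = -1.
By Dirichlet's theorem the series converges to their average, [(6) + (-1)]/2 = 5/2.

5/2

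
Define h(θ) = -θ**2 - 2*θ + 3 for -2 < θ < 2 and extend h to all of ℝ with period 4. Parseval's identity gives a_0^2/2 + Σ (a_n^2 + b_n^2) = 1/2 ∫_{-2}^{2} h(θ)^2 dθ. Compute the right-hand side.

1/2 ∫_{-2}^{2} h(θ)^2 dθ = 1/2 · (572/15) = 286/15.

286/15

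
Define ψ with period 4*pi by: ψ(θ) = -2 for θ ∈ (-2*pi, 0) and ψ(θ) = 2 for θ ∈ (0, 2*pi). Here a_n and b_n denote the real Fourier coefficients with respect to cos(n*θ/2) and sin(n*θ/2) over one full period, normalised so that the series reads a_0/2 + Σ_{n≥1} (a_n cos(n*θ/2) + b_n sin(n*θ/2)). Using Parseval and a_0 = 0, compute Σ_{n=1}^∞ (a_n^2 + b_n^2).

8

Parseval: a_0^2/2 + Σ_{n≥1} (a_n^2+b_n^2) = (1/(2*pi)) ∫_{-2*pi}^{2*pi} ψ(θ)^2 dθ = 8.
Subtract a_0^2/2 = 0: Σ (a_n^2+b_n^2) = 8.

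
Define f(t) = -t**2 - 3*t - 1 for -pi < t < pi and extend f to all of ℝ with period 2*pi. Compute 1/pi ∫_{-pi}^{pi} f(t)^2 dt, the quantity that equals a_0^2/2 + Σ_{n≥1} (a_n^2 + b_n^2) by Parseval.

2 + 2*pi**4/5 + 22*pi**2/3

1/pi ∫_{-pi}^{pi} f(t)^2 dt = 1/pi · (2*pi*(15 + 3*pi**4 + 55*pi**2)/15) = 2 + 2*pi**4/5 + 22*pi**2/3.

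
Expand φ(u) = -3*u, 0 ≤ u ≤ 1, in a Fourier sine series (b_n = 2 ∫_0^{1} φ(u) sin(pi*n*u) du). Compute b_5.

-6/(5*pi)

b_5 = 2 ∫_0^{1} (-3*u) sin(5*pi*u) du.
Integrating by parts (boundary term plus one more integral), an antiderivative of (-3*u) sin(5*pi*u) is 3*u*cos(5*pi*u)/(5*pi) - 3*sin(5*pi*u)/(25*pi**2); evaluating from 0 to 1: ∫_{0}^{1} (-3*u) sin(5*pi*u) du = (-3/(5*pi)) - (0) = -3/(5*pi).
Hence b_5 = 2·(-3/(5*pi)) = -6/(5*pi).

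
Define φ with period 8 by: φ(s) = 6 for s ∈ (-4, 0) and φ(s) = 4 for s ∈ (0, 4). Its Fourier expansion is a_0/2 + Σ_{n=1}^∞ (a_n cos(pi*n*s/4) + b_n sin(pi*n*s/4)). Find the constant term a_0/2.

a_0 = 1/4 ∫_{-4}^{4} φ(s) ds = 1/4 · (40) = 10.
So the constant term a_0/2 = 5.

5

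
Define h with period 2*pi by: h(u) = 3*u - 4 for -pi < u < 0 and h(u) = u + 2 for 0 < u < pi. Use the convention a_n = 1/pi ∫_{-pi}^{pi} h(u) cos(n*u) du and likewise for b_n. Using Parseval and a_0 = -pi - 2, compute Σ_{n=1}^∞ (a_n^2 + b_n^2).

18 + 17*pi**2/6 + 12*pi

Parseval: a_0^2/2 + Σ_{n≥1} (a_n^2+b_n^2) = 1/pi ∫_{-pi}^{pi} h(u)^2 du = 20 + 10*pi**2/3 + 14*pi.
Subtract a_0^2/2 = (2 + pi)**2/2: Σ (a_n^2+b_n^2) = 18 + 17*pi**2/6 + 12*pi.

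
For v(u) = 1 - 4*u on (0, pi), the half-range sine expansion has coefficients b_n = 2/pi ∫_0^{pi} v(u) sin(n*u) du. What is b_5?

4*(1 - 2*pi)/(5*pi)

b_5 = 2/pi ∫_0^{pi} (1 - 4*u) sin(5*u) du.
Integrating by parts (boundary term plus one more integral), an antiderivative of (1 - 4*u) sin(5*u) is 4*u*cos(5*u)/5 - 4*sin(5*u)/25 - cos(5*u)/5; evaluating from 0 to pi: ∫_{0}^{pi} (1 - 4*u) sin(5*u) du = (1/5 - 4*pi/5) - (-1/5) = 2/5 - 4*pi/5.
Hence b_5 = (2/pi)·(2/5 - 4*pi/5) = 4*(1 - 2*pi)/(5*pi).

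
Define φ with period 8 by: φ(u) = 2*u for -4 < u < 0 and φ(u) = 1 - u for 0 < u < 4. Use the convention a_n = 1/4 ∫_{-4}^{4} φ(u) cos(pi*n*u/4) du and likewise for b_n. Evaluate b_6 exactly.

b_6 = 1/4 ∫_{-4}^{4} φ(u) sin(3*pi*u/2) du.
Split the integral at the breakpoints.
Integrating by parts (boundary term plus one more integral), an antiderivative of (2*u) sin(3*pi*u/2) is -4*u*cos(3*pi*u/2)/(3*pi) + 8*sin(3*pi*u/2)/(9*pi**2); evaluating from -4 to 0: ∫_{-4}^{0} (2*u) sin(3*pi*u/2) du = (0) - (16/(3*pi)) = -16/(3*pi).
Integrating by parts (boundary term plus one more integral), an antiderivative of (1 - u) sin(3*pi*u/2) is 2*u*cos(3*pi*u/2)/(3*pi) - 4*sin(3*pi*u/2)/(9*pi**2) - 2*cos(3*pi*u/2)/(3*pi); evaluating from 0 to 4: ∫_{0}^{4} (1 - u) sin(3*pi*u/2) du = (2/pi) - (-2/(3*pi)) = 8/(3*pi).
Summing the pieces and multiplying by (1/4) gives b_6 = -2/(3*pi).

-2/(3*pi)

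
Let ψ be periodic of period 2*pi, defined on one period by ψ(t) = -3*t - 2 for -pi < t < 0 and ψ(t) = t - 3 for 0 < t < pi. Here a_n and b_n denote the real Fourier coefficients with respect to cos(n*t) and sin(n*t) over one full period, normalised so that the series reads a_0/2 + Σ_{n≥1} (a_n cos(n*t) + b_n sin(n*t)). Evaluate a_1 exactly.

a_1 = 1/pi ∫_{-pi}^{pi} ψ(t) cos(t) dt.
Split the integral at the breakpoints.
Integrating by parts (boundary term plus one more integral), an antiderivative of (-3*t - 2) cos(t) is -3*t*sin(t) - 2*sin(t) - 3*cos(t); evaluating from -pi to 0: ∫_{-pi}^{0} (-3*t - 2) cos(t) dt = (-3) - (3) = -6.
Integrating by parts (boundary term plus one more integral), an antiderivative of (t - 3) cos(t) is t*sin(t) - 3*sin(t) + cos(t); evaluating from 0 to pi: ∫_{0}^{pi} (t - 3) cos(t) dt = (-1) - (1) = -2.
Summing the pieces and multiplying by (1/pi) gives a_1 = -8/pi.

-8/pi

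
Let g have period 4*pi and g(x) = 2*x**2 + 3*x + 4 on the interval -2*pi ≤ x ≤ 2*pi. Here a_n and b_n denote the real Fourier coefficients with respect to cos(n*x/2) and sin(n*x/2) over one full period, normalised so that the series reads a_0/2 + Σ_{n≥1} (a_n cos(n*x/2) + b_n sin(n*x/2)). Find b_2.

b_2 = (1/(2*pi)) ∫_{-2*pi}^{2*pi} g(x) sin(x) dx.
Integrating by parts twice (tabular method), an antiderivative of (2*x**2 + 3*x + 4) sin(x) is -2*x**2*cos(x) + 4*x*sin(x) - 3*x*cos(x) + 3*sin(x); evaluating from -2*pi to 2*pi: ∫_{-2*pi}^{2*pi} (2*x**2 + 3*x + 4) sin(x) dx = (-2*pi*(3 + 4*pi)) - (2*pi*(3 - 4*pi)) = -12*pi.
Hence b_2 = (1/(2*pi))·(-12*pi) = -6.

-6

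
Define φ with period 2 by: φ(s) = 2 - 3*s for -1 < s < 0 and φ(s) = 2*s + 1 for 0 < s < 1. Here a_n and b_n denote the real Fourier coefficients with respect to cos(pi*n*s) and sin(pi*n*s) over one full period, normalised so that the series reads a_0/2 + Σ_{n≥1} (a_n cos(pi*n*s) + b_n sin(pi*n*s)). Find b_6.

1/(6*pi)

b_6 = ∫_{-1}^{1} φ(s) sin(6*pi*s) ds.
Split the integral at the breakpoints.
Integrating by parts (boundary term plus one more integral), an antiderivative of (2 - 3*s) sin(6*pi*s) is s*cos(6*pi*s)/(2*pi) - sin(6*pi*s)/(12*pi**2) - cos(6*pi*s)/(3*pi); evaluating from -1 to 0: ∫_{-1}^{0} (2 - 3*s) sin(6*pi*s) ds = (-1/(3*pi)) - (-5/(6*pi)) = 1/(2*pi).
Integrating by parts (boundary term plus one more integral), an antiderivative of (2*s + 1) sin(6*pi*s) is -s*cos(6*pi*s)/(3*pi) + sin(6*pi*s)/(18*pi**2) - cos(6*pi*s)/(6*pi); evaluating from 0 to 1: ∫_{0}^{1} (2*s + 1) sin(6*pi*s) ds = (-1/(2*pi)) - (-1/(6*pi)) = -1/(3*pi).
Summing the pieces gives b_6 = 1/(6*pi).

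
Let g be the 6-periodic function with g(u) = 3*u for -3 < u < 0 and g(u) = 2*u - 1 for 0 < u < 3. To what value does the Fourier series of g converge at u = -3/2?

-9/2

g is continuous at u = -3/2 with value -9/2, so the series converges to -9/2 there.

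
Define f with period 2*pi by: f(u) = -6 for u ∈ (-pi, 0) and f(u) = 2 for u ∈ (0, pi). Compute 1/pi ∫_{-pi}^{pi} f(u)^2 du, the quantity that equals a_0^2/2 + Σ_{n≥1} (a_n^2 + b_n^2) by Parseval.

40

1/pi ∫_{-pi}^{pi} f(u)^2 du = 1/pi · (40*pi) = 40.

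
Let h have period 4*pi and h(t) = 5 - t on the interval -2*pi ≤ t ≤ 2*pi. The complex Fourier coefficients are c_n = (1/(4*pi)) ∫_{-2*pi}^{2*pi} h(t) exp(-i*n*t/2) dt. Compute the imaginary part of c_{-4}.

Since h is real-valued, Im(c_{-4}) = -(1/(4*pi)) ∫_{-2*pi}^{2*pi} h(t) sin(-2*t) dt = b_{4}/2.
Integrating by parts (boundary term plus one more integral), an antiderivative of (5 - t) sin(-2*t) is -t*cos(2*t)/2 + sin(2*t)/4 + 5*cos(2*t)/2; evaluating from -2*pi to 2*pi: ∫_{-2*pi}^{2*pi} (5 - t) sin(-2*t) dt = (5/2 - pi) - (5/2 + pi) = -2*pi.
Hence Im(c_{-4}) = (-1/(4*pi))·(-2*pi) = 1/2.

1/2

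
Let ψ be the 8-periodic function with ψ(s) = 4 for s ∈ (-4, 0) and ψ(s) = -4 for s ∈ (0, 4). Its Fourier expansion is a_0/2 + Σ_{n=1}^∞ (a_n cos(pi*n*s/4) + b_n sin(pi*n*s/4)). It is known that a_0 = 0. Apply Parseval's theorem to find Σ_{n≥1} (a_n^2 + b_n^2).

Parseval: a_0^2/2 + Σ_{n≥1} (a_n^2+b_n^2) = 1/4 ∫_{-4}^{4} ψ(s)^2 ds = 32.
Subtract a_0^2/2 = 0: Σ (a_n^2+b_n^2) = 32.

32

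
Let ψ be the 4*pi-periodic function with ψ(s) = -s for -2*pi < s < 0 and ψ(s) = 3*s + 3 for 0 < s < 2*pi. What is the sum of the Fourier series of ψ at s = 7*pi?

s = 7*pi differs from s = -pi by 2 full period(s), and the series is 4*pi-periodic.
ψ is continuous at s = -pi with value pi, so the series converges to pi there.

pi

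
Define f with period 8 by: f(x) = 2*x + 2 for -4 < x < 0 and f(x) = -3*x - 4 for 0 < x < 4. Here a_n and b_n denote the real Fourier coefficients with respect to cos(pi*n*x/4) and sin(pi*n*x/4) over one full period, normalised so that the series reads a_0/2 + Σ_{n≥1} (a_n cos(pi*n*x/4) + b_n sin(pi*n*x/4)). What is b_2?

2/pi

b_2 = 1/4 ∫_{-4}^{4} f(x) sin(pi*x/2) dx.
Split the integral at the breakpoints.
Integrating by parts (boundary term plus one more integral), an antiderivative of (2*x + 2) sin(pi*x/2) is -4*x*cos(pi*x/2)/pi + 8*sin(pi*x/2)/pi**2 - 4*cos(pi*x/2)/pi; evaluating from -4 to 0: ∫_{-4}^{0} (2*x + 2) sin(pi*x/2) dx = (-4/pi) - (12/pi) = -16/pi.
Integrating by parts (boundary term plus one more integral), an antiderivative of (-3*x - 4) sin(pi*x/2) is 6*x*cos(pi*x/2)/pi - 12*sin(pi*x/2)/pi**2 + 8*cos(pi*x/2)/pi; evaluating from 0 to 4: ∫_{0}^{4} (-3*x - 4) sin(pi*x/2) dx = (32/pi) - (8/pi) = 24/pi.
Summing the pieces and multiplying by (1/4) gives b_2 = 2/pi.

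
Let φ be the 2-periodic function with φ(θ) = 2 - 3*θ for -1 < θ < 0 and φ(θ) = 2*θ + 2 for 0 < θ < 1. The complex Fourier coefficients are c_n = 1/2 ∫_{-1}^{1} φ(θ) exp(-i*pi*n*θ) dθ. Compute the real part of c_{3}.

Since φ is real-valued, Re(c_{3}) = 1/2 ∫_{-1}^{1} φ(θ) cos(3*pi*θ) dθ = a_{3}/2.
Split the integral at the breakpoints.
Integrating by parts (boundary term plus one more integral), an antiderivative of (2 - 3*θ) cos(3*pi*θ) is -θ*sin(3*pi*θ)/pi + 2*sin(3*pi*θ)/(3*pi) - cos(3*pi*θ)/(3*pi**2); evaluating from -1 to 0: ∫_{-1}^{0} (2 - 3*θ) cos(3*pi*θ) dθ = (-1/(3*pi**2)) - (1/(3*pi**2)) = -2/(3*pi**2).
Integrating by parts (boundary term plus one more integral), an antiderivative of (2*θ + 2) cos(3*pi*θ) is 2*θ*sin(3*pi*θ)/(3*pi) + 2*sin(3*pi*θ)/(3*pi) + 2*cos(3*pi*θ)/(9*pi**2); evaluating from 0 to 1: ∫_{0}^{1} (2*θ + 2) cos(3*pi*θ) dθ = (-2/(9*pi**2)) - (2/(9*pi**2)) = -4/(9*pi**2).
So ∫_{-1}^{1} φ(θ) cos(3*pi*θ) dθ = -10/(9*pi**2).
Hence Re(c_{3}) = (1/2)·(-10/(9*pi**2)) = -5/(9*pi**2).

-5/(9*pi**2)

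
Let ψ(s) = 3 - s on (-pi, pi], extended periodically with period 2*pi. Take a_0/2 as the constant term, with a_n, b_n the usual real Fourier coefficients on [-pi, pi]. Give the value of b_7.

-2/7

b_7 = 1/pi ∫_{-pi}^{pi} ψ(s) sin(7*s) ds.
Integrating by parts (boundary term plus one more integral), an antiderivative of (3 - s) sin(7*s) is s*cos(7*s)/7 - sin(7*s)/49 - 3*cos(7*s)/7; evaluating from -pi to pi: ∫_{-pi}^{pi} (3 - s) sin(7*s) ds = (3/7 - pi/7) - (3/7 + pi/7) = -2*pi/7.
Hence b_7 = (1/pi)·(-2*pi/7) = -2/7.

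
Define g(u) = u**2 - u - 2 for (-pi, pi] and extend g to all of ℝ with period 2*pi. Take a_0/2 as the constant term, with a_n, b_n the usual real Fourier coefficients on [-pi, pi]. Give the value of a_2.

a_2 = 1/pi ∫_{-pi}^{pi} g(u) cos(2*u) du.
Integrating by parts twice (tabular method), an antiderivative of (u**2 - u - 2) cos(2*u) is u**2*sin(2*u)/2 - u*sin(2*u)/2 + u*cos(2*u)/2 - 5*sin(2*u)/4 - cos(2*u)/4; evaluating from -pi to pi: ∫_{-pi}^{pi} (u**2 - u - 2) cos(2*u) du = (-1/4 + pi/2) - (-pi/2 - 1/4) = pi.
Hence a_2 = (1/pi)·(pi) = 1.

1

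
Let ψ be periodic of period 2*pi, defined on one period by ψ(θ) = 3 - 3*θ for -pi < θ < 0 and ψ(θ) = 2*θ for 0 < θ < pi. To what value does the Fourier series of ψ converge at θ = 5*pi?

3/2 + 5*pi/2

θ = 5*pi differs from θ = pi by 2 full period(s), and the series is 2*pi-periodic.
At θ = pi the one-sided limits are ψ(pi^-) = 2*pi and ψ(pi^+) = 3 + 3*pi.
By Dirichlet's theorem the series converges to their average, [(2*pi) + (3 + 3*pi)]/2 = 3/2 + 5*pi/2.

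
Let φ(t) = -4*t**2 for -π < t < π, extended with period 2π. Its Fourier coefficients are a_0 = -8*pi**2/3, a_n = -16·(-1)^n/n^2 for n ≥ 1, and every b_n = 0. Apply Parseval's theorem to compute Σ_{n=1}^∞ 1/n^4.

Parseval: a_0^2/2 + Σ a_n^2 = (1/π) ∫_{-π}^{π} φ(t)^2 dt = 32*pi**4/5.
Subtract a_0^2/2 = 32*pi**4/9: Σ a_n^2 = 128*pi**4/45.
Since a_n^2 = 256/n^4, Σ 1/n^4 = pi**4/90.

pi**4/90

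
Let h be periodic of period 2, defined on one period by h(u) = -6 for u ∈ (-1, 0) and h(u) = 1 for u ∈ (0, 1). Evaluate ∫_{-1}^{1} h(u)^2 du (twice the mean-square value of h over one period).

∫_{-1}^{1} h(u)^2 du = 37.

37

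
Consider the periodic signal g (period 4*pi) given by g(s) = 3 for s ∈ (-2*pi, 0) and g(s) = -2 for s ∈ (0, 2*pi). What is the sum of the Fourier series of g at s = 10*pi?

s = 10*pi differs from s = 2*pi by 2 full period(s), and the series is 4*pi-periodic.
At s = 2*pi the one-sided limits are g(2*pi^-) = -2 and g(2*pi^+) = 3.
By Dirichlet's theorem the series converges to their average, [(-2) + (3)]/2 = 1/2.

1/2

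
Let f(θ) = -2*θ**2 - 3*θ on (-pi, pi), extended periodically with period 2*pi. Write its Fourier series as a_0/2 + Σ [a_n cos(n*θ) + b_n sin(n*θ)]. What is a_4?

-1/2

a_4 = 1/pi ∫_{-pi}^{pi} f(θ) cos(4*θ) dθ.
Integrating by parts twice (tabular method), an antiderivative of (-2*θ**2 - 3*θ) cos(4*θ) is -θ**2*sin(4*θ)/2 - 3*θ*sin(4*θ)/4 - θ*cos(4*θ)/4 + sin(4*θ)/16 - 3*cos(4*θ)/16; evaluating from -pi to pi: ∫_{-pi}^{pi} (-2*θ**2 - 3*θ) cos(4*θ) dθ = (-pi/4 - 3/16) - (-3/16 + pi/4) = -pi/2.
Hence a_4 = (1/pi)·(-pi/2) = -1/2.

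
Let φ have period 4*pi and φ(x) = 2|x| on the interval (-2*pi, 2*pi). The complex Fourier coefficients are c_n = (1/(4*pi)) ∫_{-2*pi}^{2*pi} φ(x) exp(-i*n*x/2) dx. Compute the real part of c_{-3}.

Since φ is real-valued, Re(c_{-3}) = (1/(4*pi)) ∫_{-2*pi}^{2*pi} φ(x) cos(-3*x/2) dx = a_{3}/2.
φ is even and cos(-3*x/2) is even, so the integrand is even: ∫_{-2*pi}^{2*pi} φ(x) cos(-3*x/2) dx = 2∫_0^{2*pi} φ(x) cos(-3*x/2) dx.
Integrating by parts (boundary term plus one more integral), an antiderivative of (2*x) cos(-3*x/2) is 4*x*sin(3*x/2)/3 + 8*cos(3*x/2)/9; evaluating from 0 to 2*pi: ∫_{0}^{2*pi} (2*x) cos(-3*x/2) dx = (-8/9) - (8/9) = -16/9.
So ∫_{-2*pi}^{2*pi} φ(x) cos(-3*x/2) dx = -32/9.
Hence Re(c_{-3}) = (1/(4*pi))·(-32/9) = -8/(9*pi).

-8/(9*pi)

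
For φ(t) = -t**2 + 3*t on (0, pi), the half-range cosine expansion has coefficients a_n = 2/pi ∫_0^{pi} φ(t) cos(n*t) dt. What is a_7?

a_7 = 2/pi ∫_0^{pi} (-t**2 + 3*t) cos(7*t) dt.
Integrating by parts twice (tabular method), an antiderivative of (-t**2 + 3*t) cos(7*t) is -t**2*sin(7*t)/7 + 3*t*sin(7*t)/7 - 2*t*cos(7*t)/49 + 2*sin(7*t)/343 + 3*cos(7*t)/49; evaluating from 0 to pi: ∫_{0}^{pi} (-t**2 + 3*t) cos(7*t) dt = (-3/49 + 2*pi/49) - (3/49) = -6/49 + 2*pi/49.
Hence a_7 = (2/pi)·(-6/49 + 2*pi/49) = 4*(-3 + pi)/(49*pi).

4*(-3 + pi)/(49*pi)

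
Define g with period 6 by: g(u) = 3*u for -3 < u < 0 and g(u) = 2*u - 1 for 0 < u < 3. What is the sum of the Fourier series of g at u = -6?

u = -6 differs from u = 0 by -1 full period(s), and the series is 6-periodic.
At u = 0 the one-sided limits are g(0^-) = 0 and g(0^+) = -1.
By Dirichlet's theorem the series converges to their average, [(0) + (-1)]/2 = -1/2.

-1/2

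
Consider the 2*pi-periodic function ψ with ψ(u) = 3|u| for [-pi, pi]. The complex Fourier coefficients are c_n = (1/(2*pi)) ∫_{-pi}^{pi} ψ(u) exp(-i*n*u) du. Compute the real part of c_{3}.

-2/(3*pi)

Since ψ is real-valued, Re(c_{3}) = (1/(2*pi)) ∫_{-pi}^{pi} ψ(u) cos(3*u) du = a_{3}/2.
ψ is even and cos(3*u) is even, so the integrand is even: ∫_{-pi}^{pi} ψ(u) cos(3*u) du = 2∫_0^{pi} ψ(u) cos(3*u) du.
Integrating by parts (boundary term plus one more integral), an antiderivative of (3*u) cos(3*u) is u*sin(3*u) + cos(3*u)/3; evaluating from 0 to pi: ∫_{0}^{pi} (3*u) cos(3*u) du = (-1/3) - (1/3) = -2/3.
So ∫_{-pi}^{pi} ψ(u) cos(3*u) du = -4/3.
Hence Re(c_{3}) = (1/(2*pi))·(-4/3) = -2/(3*pi).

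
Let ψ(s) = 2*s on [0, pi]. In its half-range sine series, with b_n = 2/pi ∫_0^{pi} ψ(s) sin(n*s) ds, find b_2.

-2

b_2 = 2/pi ∫_0^{pi} (2*s) sin(2*s) ds.
Integrating by parts (boundary term plus one more integral), an antiderivative of (2*s) sin(2*s) is -s*cos(2*s) + sin(2*s)/2; evaluating from 0 to pi: ∫_{0}^{pi} (2*s) sin(2*s) ds = (-pi) - (0) = -pi.
Hence b_2 = (2/pi)·(-pi) = -2.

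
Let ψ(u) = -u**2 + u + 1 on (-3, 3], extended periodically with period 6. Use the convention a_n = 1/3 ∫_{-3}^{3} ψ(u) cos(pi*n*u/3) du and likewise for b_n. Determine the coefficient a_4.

a_4 = 1/3 ∫_{-3}^{3} ψ(u) cos(4*pi*u/3) du.
Integrating by parts twice (tabular method), an antiderivative of (-u**2 + u + 1) cos(4*pi*u/3) is -3*u**2*sin(4*pi*u/3)/(4*pi) + 3*u*sin(4*pi*u/3)/(4*pi) - 9*u*cos(4*pi*u/3)/(8*pi**2) + 27*sin(4*pi*u/3)/(32*pi**3) + 3*sin(4*pi*u/3)/(4*pi) + 9*cos(4*pi*u/3)/(16*pi**2); evaluating from -3 to 3: ∫_{-3}^{3} (-u**2 + u + 1) cos(4*pi*u/3) du = (-45/(16*pi**2)) - (63/(16*pi**2)) = -27/(4*pi**2).
Hence a_4 = (1/3)·(-27/(4*pi**2)) = -9/(4*pi**2).

-9/(4*pi**2)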